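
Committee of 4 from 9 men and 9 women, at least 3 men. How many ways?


Count by #men:
  3M,1W: C(9,3)×C(9,1)=756
  4M,0W: C(9,4)×C(9,0)=126
Total = 882

882


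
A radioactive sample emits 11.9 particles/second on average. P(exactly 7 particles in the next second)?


Poisson(λ=11.9): P(X=7) = e^(-λ)×λ^k/k!
= e^(-11.9) × 11.9^7 / 7!
≈ 6.790404807e-06 × 33793154.1778 / 5040 ≈ 0.045530

P(X=7) ≈ 0.045530 ≈ 4.55%


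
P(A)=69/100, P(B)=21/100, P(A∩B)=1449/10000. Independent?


P(A)×P(B) = 1449/10000
P(A∩B) = 1449/10000
Equal ✓ → Independent

Yes, independent


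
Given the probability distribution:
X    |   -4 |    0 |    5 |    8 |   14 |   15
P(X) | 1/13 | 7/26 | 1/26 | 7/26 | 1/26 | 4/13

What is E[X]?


E[X] = Σ x·P(X=x)
= (-4)×(1/13) + (0)×(7/26) + (5)×(1/26) + (8)×(7/26) + (14)×(1/26) + (15)×(4/13)
= 187/26

E[X] = 187/26


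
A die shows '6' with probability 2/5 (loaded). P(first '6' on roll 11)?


Geometric: P(X=11) = (1-p)^(k-1)×p = (3/5)^10×2/5 = 118098/48828125

P(X=11) = 118098/48828125 ≈ 0.24%


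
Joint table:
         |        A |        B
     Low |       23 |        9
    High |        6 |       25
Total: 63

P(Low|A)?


P(Low|A) = 23/(23+6) = 23/29

P = 23/29 ≈ 79.31%


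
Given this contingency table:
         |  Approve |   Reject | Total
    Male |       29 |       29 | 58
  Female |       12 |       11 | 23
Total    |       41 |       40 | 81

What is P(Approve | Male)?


P(Approve | Male) = 29/(29+29) = 29/58 = 1/2

P(Approve|Male) = 1/2 ≈ 50.00%


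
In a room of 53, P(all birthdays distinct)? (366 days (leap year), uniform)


P(all different) = Π(366-i)/366 for i=0..52
= (366/366)×(365/366)×...×(314/366)
= 0.019079

P ≈ 0.0191 ≈ 1.91%


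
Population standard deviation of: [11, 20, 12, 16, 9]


Mean = 68/5
  (11-68/5)²=169/25
  (20-68/5)²=1024/25
  (12-68/5)²=64/25
  (16-68/5)²=144/25
  (9-68/5)²=529/25
Σ(x-μ)² = 386/5
σ² = (386/5)/5 = 386/25

σ = √(386/25) ≈ 3.9294


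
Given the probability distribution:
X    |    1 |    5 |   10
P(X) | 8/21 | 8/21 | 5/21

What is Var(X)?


E[X] = 14/3
E[X²] = 236/7
Var(X) = E[X²] - (E[X])² = 236/7 - 196/9 = 752/63

Var(X) = 752/63 ≈ 11.9365


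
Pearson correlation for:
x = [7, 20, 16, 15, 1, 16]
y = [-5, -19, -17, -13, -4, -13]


n=6, Σx=75, Σy=-71, Σxy=-1094, Σx²=1187, Σy²=1029
r = (6×(-1094) - 75×(-71))/√((6×1187 - 75²)(6×1029 - (-71)²))
= -1239/√(1497×1133) = -1239/√1696101 ≈ -1239/1302.3444 ≈ -0.9514

r ≈ -0.9514


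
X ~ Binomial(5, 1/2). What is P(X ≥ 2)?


P(X ≥ 2) = Σ P(X=i) for i=2..5
P(X=2) = 5/16
P(X=3) = 5/16
P(X=4) = 5/32
P(X=5) = 1/32
Sum = 13/16

P(X ≥ 2) = 13/16 ≈ 81.25%


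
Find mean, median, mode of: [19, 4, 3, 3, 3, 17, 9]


Sorted: [3, 3, 3, 4, 9, 17, 19]
Mean = 58/7
Median = 4
Freq: {19: 1, 4: 1, 3: 3, 17: 1, 9: 1}
Mode: [3]

Mean=58/7, Median=4, Mode=3


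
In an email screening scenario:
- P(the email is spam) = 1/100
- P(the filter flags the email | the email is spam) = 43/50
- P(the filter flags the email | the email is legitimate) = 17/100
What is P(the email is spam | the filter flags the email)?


Using Bayes' theorem:
P(A|B) = P(B|A)·P(A) / P(B)

P(the filter flags the email) = 43/50 × 1/100 + 17/100 × 99/100
= 43/5000 + 1683/10000 = 1769/10000

P(the email is spam|the filter flags the email) = (43/5000) / (1769/10000) = 86/1769

P(the email is spam|the filter flags the email) = 86/1769 ≈ 4.86%


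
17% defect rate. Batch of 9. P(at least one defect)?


P(all good) = (83/100)^9 = 186940255267540403/1000000000000000000
P(≥1 defect) = 813059744732459597/1000000000000000000

P = 813059744732459597/1000000000000000000 ≈ 81.31%


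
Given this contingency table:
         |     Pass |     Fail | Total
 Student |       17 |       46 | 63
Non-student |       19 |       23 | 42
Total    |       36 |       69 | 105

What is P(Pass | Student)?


P(Pass | Student) = 17/(17+46) = 17/63

P(Pass|Student) = 17/63 ≈ 26.98%


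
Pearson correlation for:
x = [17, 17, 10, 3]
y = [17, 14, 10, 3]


n=4, Σx=47, Σy=44, Σxy=636, Σx²=687, Σy²=594
r = (4×636 - 47×44)/√((4×687 - 47²)(4×594 - 44²))
= 476/√(539×440) = 476/√237160 ≈ 476/486.9908 ≈ 0.9774

r ≈ 0.9774


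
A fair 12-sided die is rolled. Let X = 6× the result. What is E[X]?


E[die] = (1+12)/2 = 13/2
E[X] = 6 × 13/2 = 39

E[X] = 39


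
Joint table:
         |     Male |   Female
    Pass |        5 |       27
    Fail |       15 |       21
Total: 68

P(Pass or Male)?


P(Pass∨Male) = P(Pass) + P(Male) - P(Pass∧Male)
= (32 + 20 - 5)/68 = 47/68

P = 47/68 ≈ 69.12%


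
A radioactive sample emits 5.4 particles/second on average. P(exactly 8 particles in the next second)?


Poisson(λ=5.4): P(X=8) = e^(-λ)×λ^k/k!
= e^(-5.4) × 5.4^8 / 8!
≈ 0.004516580943 × 723019.613391 / 40320 ≈ 0.080991

P(X=8) ≈ 0.080991 ≈ 8.10%


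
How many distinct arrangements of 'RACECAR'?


Letters: 7, freq: {'R': 2, 'A': 2, 'C': 2, 'E': 1}
7!/(2!×2!×2!×1!) = 5040/8 = 630

630


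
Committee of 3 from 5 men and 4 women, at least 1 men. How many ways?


Count by #men:
  1M,2W: C(5,1)×C(4,2)=30
  2M,1W: C(5,2)×C(4,1)=40
  3M,0W: C(5,3)×C(4,0)=10
Total = 80

80


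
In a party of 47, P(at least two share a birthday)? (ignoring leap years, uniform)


P(all different) = Π(365-i)/365 for i=0..46
= 0.045226
P(match) = 1 - 0.045226 = 0.954774

P ≈ 0.9548 ≈ 95.48%


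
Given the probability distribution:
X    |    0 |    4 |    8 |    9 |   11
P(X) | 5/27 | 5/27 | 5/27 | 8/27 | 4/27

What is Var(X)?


E[X] = 176/27
E[X²] = 1532/27
Var(X) = E[X²] - (E[X])² = 1532/27 - 30976/729 = 10388/729

Var(X) = 10388/729 ≈ 14.2497


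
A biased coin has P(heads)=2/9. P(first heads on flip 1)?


Geometric: P(X=1) = (1-p)^(k-1)×p = (7/9)^0×2/9 = 2/9

P(X=1) = 2/9 ≈ 22.22%


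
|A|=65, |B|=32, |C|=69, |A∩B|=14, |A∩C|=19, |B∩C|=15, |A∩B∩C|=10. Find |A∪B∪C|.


|A∪B∪C| = 65+32+69-14-19-15+10 = 128

|A∪B∪C| = 128


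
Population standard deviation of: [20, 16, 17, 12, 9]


Mean = 74/5
  (20-74/5)²=676/25
  (16-74/5)²=36/25
  (17-74/5)²=121/25
  (12-74/5)²=196/25
  (9-74/5)²=841/25
Σ(x-μ)² = 374/5
σ² = (374/5)/5 = 374/25

σ = √(374/25) ≈ 3.8678


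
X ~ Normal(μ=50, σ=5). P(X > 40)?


z = (40-50)/5 = -2.0
P(X > 40) = 1 - P(Z ≤ -2.0) = 1 - 0.0228 = 0.9772

P(X > 40) ≈ 0.9772


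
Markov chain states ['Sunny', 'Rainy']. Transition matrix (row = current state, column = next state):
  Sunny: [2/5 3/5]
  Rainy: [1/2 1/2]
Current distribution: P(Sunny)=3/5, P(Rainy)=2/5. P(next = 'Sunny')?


P(next=Sunny) = Σᵢ P(now=i)×P(i→Sunny)
= 3/5×2/5 + 2/5×1/2
= 6/25 + 1/5 = 11/25

P = 11/25 ≈ 0.4400


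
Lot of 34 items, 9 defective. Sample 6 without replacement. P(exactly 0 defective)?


Hypergeometric: C(9,0)×C(25,6)/C(34,6)
= 1×177100/1344904 = 4025/30566

P(X=0) = 4025/30566 ≈ 13.17%


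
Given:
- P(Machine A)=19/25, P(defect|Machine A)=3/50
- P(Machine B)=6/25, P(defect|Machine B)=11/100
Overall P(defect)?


P(B) = Σ P(B|Aᵢ)×P(Aᵢ)
  3/50×19/25 = 57/1250
  11/100×6/25 = 33/1250
Sum = 9/125

P(defect) = 9/125 ≈ 7.20%


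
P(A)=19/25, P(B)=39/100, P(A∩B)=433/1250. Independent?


P(A)×P(B) = 741/2500
P(A∩B) = 433/1250
Not equal → NOT independent

No, not independent


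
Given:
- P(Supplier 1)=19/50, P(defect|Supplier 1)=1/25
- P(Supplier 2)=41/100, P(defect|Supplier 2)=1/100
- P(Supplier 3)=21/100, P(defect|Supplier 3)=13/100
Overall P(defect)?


P(B) = Σ P(B|Aᵢ)×P(Aᵢ)
  1/25×19/50 = 19/1250
  1/100×41/100 = 41/10000
  13/100×21/100 = 273/10000
Sum = 233/5000

P(defect) = 233/5000 ≈ 4.66%


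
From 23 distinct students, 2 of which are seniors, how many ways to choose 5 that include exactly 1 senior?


Choose 1 of the 2 seniors and 4 of the other 21 students:
C(2,1)×C(21,4) = 2×5985 = 11970

11970


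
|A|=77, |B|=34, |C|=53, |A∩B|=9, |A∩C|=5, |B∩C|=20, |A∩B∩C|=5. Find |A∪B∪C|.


|A∪B∪C| = 77+34+53-9-5-20+5 = 135

|A∪B∪C| = 135


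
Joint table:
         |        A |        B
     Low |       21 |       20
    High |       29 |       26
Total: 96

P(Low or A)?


P(Low∨A) = P(Low) + P(A) - P(Low∧A)
= (41 + 50 - 21)/96 = 70/96 = 35/48

P = 35/48 ≈ 72.92%


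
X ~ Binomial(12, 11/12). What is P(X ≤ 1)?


P(X ≤ 1) = Σ P(X=i) for i=0..1
P(X=0) = 1/8916100448256
P(X=1) = 11/743008370688
Sum = 133/8916100448256

P(X ≤ 1) = 133/8916100448256 ≈ 0.00%


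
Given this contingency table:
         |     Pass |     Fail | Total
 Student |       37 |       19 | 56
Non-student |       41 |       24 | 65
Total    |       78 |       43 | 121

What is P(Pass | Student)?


P(Pass | Student) = 37/(37+19) = 37/56

P(Pass|Student) = 37/56 ≈ 66.07%


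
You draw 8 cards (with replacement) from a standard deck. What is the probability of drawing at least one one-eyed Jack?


P(not a one-eyed Jack) = 50/52 = 25/26
P(none in 8 draws) = (25/26)^8 = 152587890625/208827064576
P(≥1 one-eyed Jack) = 1 - 152587890625/208827064576 = 56239173951/208827064576

P = 56239173951/208827064576 ≈ 26.93%


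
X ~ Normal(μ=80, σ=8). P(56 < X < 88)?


z₁=(56-80)/8=-3.0, z₂=(88-80)/8=1.0
P = Φ(1.0) - Φ(-3.0) = 0.841345 - 0.001350 = 0.839995 ≈ 0.8400

P(56 < X < 88) ≈ 0.8400


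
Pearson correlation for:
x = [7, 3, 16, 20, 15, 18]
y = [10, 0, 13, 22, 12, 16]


n=6, Σx=79, Σy=73, Σxy=1186, Σx²=1263, Σy²=1153
r = (6×1186 - 79×73)/√((6×1263 - 79²)(6×1153 - 73²))
= 1349/√(1337×1589) = 1349/√2124493 ≈ 1349/1457.5641 ≈ 0.9255

r ≈ 0.9255


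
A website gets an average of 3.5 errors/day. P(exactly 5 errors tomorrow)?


Poisson(λ=3.5): P(X=5) = e^(-λ)×λ^k/k!
= e^(-3.5) × 3.5^5 / 5!
≈ 0.03019738342 × 525.21875 / 120 ≈ 0.132169

P(X=5) ≈ 0.132169 ≈ 13.22%


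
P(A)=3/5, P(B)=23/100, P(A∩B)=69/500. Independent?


P(A)×P(B) = 69/500
P(A∩B) = 69/500
Equal ✓ → Independent

Yes, independent


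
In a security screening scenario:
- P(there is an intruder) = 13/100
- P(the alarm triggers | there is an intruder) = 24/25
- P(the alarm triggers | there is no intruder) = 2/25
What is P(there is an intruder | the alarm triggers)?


Using Bayes' theorem:
P(A|B) = P(B|A)·P(A) / P(B)

P(the alarm triggers) = 24/25 × 13/100 + 2/25 × 87/100
= 78/625 + 87/1250 = 243/1250

P(there is an intruder|the alarm triggers) = (78/625) / (243/1250) = 52/81

P(there is an intruder|the alarm triggers) = 52/81 ≈ 64.20%


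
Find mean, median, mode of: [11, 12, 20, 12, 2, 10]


Sorted: [2, 10, 11, 12, 12, 20]
Mean = 67/6
Median = 23/2
Freq: {11: 1, 12: 2, 20: 1, 2: 1, 10: 1}
Mode: [12]

Mean=67/6, Median=23/2, Mode=12


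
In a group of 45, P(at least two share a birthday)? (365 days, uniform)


P(all different) = Π(365-i)/365 for i=0..44
= 0.059024
P(match) = 1 - 0.059024 = 0.940976

P ≈ 0.9410 ≈ 94.10%


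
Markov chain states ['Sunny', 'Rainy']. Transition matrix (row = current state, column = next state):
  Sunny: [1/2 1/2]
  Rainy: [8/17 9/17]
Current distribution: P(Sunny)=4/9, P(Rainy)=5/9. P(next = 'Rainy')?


P(next=Rainy) = Σᵢ P(now=i)×P(i→Rainy)
= 4/9×1/2 + 5/9×9/17
= 2/9 + 5/17 = 79/153

P = 79/153 ≈ 0.5163


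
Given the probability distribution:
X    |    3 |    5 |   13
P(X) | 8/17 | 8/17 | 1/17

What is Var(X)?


E[X] = 77/17
E[X²] = 441/17
Var(X) = E[X²] - (E[X])² = 441/17 - 5929/289 = 1568/289

Var(X) = 1568/289 ≈ 5.4256


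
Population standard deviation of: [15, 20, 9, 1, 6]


Mean = 51/5
  (15-51/5)²=576/25
  (20-51/5)²=2401/25
  (9-51/5)²=36/25
  (1-51/5)²=2116/25
  (6-51/5)²=441/25
Σ(x-μ)² = 1114/5
σ² = (1114/5)/5 = 1114/25

σ = √(1114/25) ≈ 6.6753


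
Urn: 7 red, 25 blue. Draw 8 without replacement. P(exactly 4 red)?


Hypergeometric: C(7,4)×C(25,4)/C(32,8)
= 35×12650/10518300 = 8855/210366

P(X=4) = 8855/210366 ≈ 4.21%


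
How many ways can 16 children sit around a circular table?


Circular arrangements of 16 distinct objects: fix one position to break rotational symmetry.
(n-1)! = 15! = 1307674368000

1307674368000


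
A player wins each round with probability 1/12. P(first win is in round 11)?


Geometric: P(X=11) = (1-p)^(k-1)×p = (11/12)^10×1/12 = 25937424601/743008370688

P(X=11) = 25937424601/743008370688 ≈ 3.49%


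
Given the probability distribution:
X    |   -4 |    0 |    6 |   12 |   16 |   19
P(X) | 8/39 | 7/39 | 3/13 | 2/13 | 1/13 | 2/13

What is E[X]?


E[X] = Σ x·P(X=x)
= (-4)×(8/39) + (0)×(7/39) + (6)×(3/13) + (12)×(2/13) + (16)×(1/13) + (19)×(2/13)
= 256/39

E[X] = 256/39


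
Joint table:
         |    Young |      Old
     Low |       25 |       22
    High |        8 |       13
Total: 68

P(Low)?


P(Low) = (25+22)/68 = 47/68

P(Low) = 47/68 ≈ 69.12%


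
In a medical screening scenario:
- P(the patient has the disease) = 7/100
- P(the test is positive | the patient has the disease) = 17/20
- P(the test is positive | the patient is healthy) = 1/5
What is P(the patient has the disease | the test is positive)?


Using Bayes' theorem:
P(A|B) = P(B|A)·P(A) / P(B)

P(the test is positive) = 17/20 × 7/100 + 1/5 × 93/100
= 119/2000 + 93/500 = 491/2000

P(the patient has the disease|the test is positive) = (119/2000) / (491/2000) = 119/491

P(the patient has the disease|the test is positive) = 119/491 ≈ 24.24%


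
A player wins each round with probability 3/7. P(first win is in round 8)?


Geometric: P(X=8) = (1-p)^(k-1)×p = (4/7)^7×3/7 = 49152/5764801

P(X=8) = 49152/5764801 ≈ 0.85%


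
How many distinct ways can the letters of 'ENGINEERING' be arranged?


Letters: 11, freq: {'E': 3, 'N': 3, 'G': 2, 'I': 2, 'R': 1}
11!/(3!×3!×2!×2!×1!) = 39916800/144 = 277200

277200


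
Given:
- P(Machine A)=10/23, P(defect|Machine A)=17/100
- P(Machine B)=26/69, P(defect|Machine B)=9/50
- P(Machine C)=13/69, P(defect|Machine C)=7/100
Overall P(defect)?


P(B) = Σ P(B|Aᵢ)×P(Aᵢ)
  17/100×10/23 = 17/230
  9/50×26/69 = 39/575
  7/100×13/69 = 91/6900
Sum = 1069/6900

P(defect) = 1069/6900 ≈ 15.49%


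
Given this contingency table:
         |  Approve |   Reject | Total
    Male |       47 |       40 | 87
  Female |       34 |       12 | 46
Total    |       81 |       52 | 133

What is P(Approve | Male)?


P(Approve | Male) = 47/(47+40) = 47/87

P(Approve|Male) = 47/87 ≈ 54.02%


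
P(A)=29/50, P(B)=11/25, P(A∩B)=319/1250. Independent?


P(A)×P(B) = 319/1250
P(A∩B) = 319/1250
Equal ✓ → Independent

Yes, independent


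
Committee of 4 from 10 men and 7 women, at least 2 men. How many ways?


Count by #men:
  2M,2W: C(10,2)×C(7,2)=945
  3M,1W: C(10,3)×C(7,1)=840
  4M,0W: C(10,4)×C(7,0)=210
Total = 1995

1995


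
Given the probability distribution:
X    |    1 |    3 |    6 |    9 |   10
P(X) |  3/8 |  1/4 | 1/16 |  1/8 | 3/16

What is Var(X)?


E[X] = 9/2
E[X²] = 135/4
Var(X) = E[X²] - (E[X])² = 135/4 - 81/4 = 27/2

Var(X) = 27/2 ≈ 13.5000


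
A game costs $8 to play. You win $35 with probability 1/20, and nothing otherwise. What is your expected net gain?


E[gain] = (35-8)×1/20 + (-8)×19/20
= 27/20 - 38/5 = -25/4

Expected net gain = $-25/4 ≈ $-6.25


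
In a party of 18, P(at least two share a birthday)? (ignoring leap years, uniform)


P(all different) = Π(365-i)/365 for i=0..17
= 0.653089
P(match) = 1 - 0.653089 = 0.346911

P ≈ 0.3469 ≈ 34.69%


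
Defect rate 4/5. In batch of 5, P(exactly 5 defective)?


Binomial: P(X=5) = C(5,5)×p^5×(1-p)^0
= 1 × 1024/3125 × 1 = 1024/3125

P(X=5) = 1024/3125 ≈ 32.77%


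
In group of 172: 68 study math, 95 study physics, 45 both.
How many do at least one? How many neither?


|A∪B| = 68+95-45 = 118
Neither = 172-118 = 54

At least one: 118; Neither: 54


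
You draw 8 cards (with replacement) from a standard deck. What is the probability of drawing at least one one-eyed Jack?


P(not a one-eyed Jack) = 50/52 = 25/26
P(none in 8 draws) = (25/26)^8 = 152587890625/208827064576
P(≥1 one-eyed Jack) = 1 - 152587890625/208827064576 = 56239173951/208827064576

P = 56239173951/208827064576 ≈ 26.93%


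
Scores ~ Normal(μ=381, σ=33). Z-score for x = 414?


z = (x - μ)/σ = (414 - 381)/33 = 1.0

z = 1.0


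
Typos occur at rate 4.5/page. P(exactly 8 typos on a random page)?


Poisson(λ=4.5): P(X=8) = e^(-λ)×λ^k/k!
= e^(-4.5) × 4.5^8 / 8!
≈ 0.01110899654 × 168151.253906 / 40320 ≈ 0.046329

P(X=8) ≈ 0.046329 ≈ 4.63%


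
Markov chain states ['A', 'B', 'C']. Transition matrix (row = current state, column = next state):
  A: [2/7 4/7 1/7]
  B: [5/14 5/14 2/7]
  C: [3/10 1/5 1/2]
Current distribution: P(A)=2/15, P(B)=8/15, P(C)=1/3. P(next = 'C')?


P(next=C) = Σᵢ P(now=i)×P(i→C)
= 2/15×1/7 + 8/15×2/7 + 1/3×1/2
= 2/105 + 16/105 + 1/6 = 71/210

P = 71/210 ≈ 0.3381


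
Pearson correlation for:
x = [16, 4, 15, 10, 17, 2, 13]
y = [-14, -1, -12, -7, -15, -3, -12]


n=7, Σx=77, Σy=-64, Σxy=-895, Σx²=1059, Σy²=768
r = (7×(-895) - 77×(-64))/√((7×1059 - 77²)(7×768 - (-64)²))
= -1337/√(1484×1280) = -1337/√1899520 ≈ -1337/1378.2307 ≈ -0.9701

r ≈ -0.9701


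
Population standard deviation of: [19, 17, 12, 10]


Mean = 58/4 = 29/2
  (19-29/2)²=81/4
  (17-29/2)²=25/4
  (12-29/2)²=25/4
  (10-29/2)²=81/4
Σ(x-μ)² = 53
σ² = 53/4

σ = √(53/4) ≈ 3.6401


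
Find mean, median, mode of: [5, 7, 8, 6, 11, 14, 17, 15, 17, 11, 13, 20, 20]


Sorted: [5, 6, 7, 8, 11, 11, 13, 14, 15, 17, 17, 20, 20]
Mean = 164/13
Median = 13
Freq: {5: 1, 7: 1, 8: 1, 6: 1, 11: 2, 14: 1, 17: 2, 15: 1, 13: 1, 20: 2}
Mode: [11, 17, 20]

Mean=164/13, Median=13, Mode=[11, 17, 20]


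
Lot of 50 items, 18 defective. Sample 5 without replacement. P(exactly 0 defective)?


Hypergeometric: C(18,0)×C(32,5)/C(50,5)
= 1×201376/2118760 = 3596/37835

P(X=0) = 3596/37835 ≈ 9.50%


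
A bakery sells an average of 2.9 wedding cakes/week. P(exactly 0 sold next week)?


Poisson(λ=2.9): P(X=0) = e^(-λ)×λ^k/k!
= e^(-2.9) × 2.9^0 / 0!
≈ 0.05502322006 × 1 / 1 ≈ 0.055023

P(X=0) ≈ 0.055023 ≈ 5.50%


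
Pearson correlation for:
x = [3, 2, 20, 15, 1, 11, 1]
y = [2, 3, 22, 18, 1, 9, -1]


n=7, Σx=53, Σy=54, Σxy=821, Σx²=761, Σy²=904
r = (7×821 - 53×54)/√((7×761 - 53²)(7×904 - 54²))
= 2885/√(2518×3412) = 2885/√8591416 ≈ 2885/2931.1117 ≈ 0.9843

r ≈ 0.9843


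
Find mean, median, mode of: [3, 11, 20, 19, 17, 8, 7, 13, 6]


Sorted: [3, 6, 7, 8, 11, 13, 17, 19, 20]
Mean = 104/9
Median = 11
Freq: {3: 1, 11: 1, 20: 1, 19: 1, 17: 1, 8: 1, 7: 1, 13: 1, 6: 1}
Mode: No mode

Mean=104/9, Median=11, Mode=No mode


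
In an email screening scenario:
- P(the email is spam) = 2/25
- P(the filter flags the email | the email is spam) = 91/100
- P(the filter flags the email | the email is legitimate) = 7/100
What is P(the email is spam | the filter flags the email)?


Using Bayes' theorem:
P(A|B) = P(B|A)·P(A) / P(B)

P(the filter flags the email) = 91/100 × 2/25 + 7/100 × 23/25
= 91/1250 + 161/2500 = 343/2500

P(the email is spam|the filter flags the email) = (91/1250) / (343/2500) = 26/49

P(the email is spam|the filter flags the email) = 26/49 ≈ 53.06%


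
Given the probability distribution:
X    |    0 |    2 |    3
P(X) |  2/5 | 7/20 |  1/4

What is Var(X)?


E[X] = 29/20
E[X²] = 73/20
Var(X) = E[X²] - (E[X])² = 73/20 - 841/400 = 619/400

Var(X) = 619/400 ≈ 1.5475


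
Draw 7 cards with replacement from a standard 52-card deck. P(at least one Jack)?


P(not a Jack) = 48/52 = 12/13
P(none in 7 draws) = (12/13)^7 = 35831808/62748517
P(≥1 Jack) = 1 - 35831808/62748517 = 26916709/62748517

P = 26916709/62748517 ≈ 42.90%


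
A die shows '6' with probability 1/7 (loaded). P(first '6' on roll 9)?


Geometric: P(X=9) = (1-p)^(k-1)×p = (6/7)^8×1/7 = 1679616/40353607

P(X=9) = 1679616/40353607 ≈ 4.16%


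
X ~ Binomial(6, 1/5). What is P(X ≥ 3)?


P(X ≥ 3) = Σ P(X=i) for i=3..6
P(X=3) = 256/3125
P(X=4) = 48/3125
P(X=5) = 24/15625
P(X=6) = 1/15625
Sum = 309/3125

P(X ≥ 3) = 309/3125 ≈ 9.89%


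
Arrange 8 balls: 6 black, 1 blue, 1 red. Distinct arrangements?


8!/(6!×1!×1!) = 56

56


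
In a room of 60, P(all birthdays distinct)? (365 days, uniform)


P(all different) = Π(365-i)/365 for i=0..59
= (365/365)×(364/365)×...×(306/365)
= 0.005877

P ≈ 0.0059 ≈ 0.59%


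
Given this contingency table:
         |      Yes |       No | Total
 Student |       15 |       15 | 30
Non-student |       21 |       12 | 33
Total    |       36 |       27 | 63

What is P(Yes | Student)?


P(Yes | Student) = 15/(15+15) = 15/30 = 1/2

P(Yes|Student) = 1/2 ≈ 50.00%


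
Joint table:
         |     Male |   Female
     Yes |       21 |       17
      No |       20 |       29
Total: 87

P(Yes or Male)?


P(Yes∨Male) = P(Yes) + P(Male) - P(Yes∧Male)
= (38 + 41 - 21)/87 = 58/87 = 2/3

P = 2/3 ≈ 66.67%


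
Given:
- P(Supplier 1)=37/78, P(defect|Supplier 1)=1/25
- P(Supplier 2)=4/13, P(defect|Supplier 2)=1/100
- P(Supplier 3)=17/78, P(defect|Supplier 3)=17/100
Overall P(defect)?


P(B) = Σ P(B|Aᵢ)×P(Aᵢ)
  1/25×37/78 = 37/1950
  1/100×4/13 = 1/325
  17/100×17/78 = 289/7800
Sum = 461/7800

P(defect) = 461/7800 ≈ 5.91%


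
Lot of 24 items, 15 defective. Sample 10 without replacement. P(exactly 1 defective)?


Hypergeometric: C(15,1)×C(9,9)/C(24,10)
= 15×1/1961256 = 5/653752

P(X=1) = 5/653752 ≈ 0.00%


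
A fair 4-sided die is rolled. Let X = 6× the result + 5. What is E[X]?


E[die] = (1+4)/2 = 5/2
E[X] = 6×5/2 + 5 = 20

E[X] = 20


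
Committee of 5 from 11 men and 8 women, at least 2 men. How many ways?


Count by #men:
  2M,3W: C(11,2)×C(8,3)=3080
  3M,2W: C(11,3)×C(8,2)=4620
  4M,1W: C(11,4)×C(8,1)=2640
  5M,0W: C(11,5)×C(8,0)=462
Total = 10802

10802


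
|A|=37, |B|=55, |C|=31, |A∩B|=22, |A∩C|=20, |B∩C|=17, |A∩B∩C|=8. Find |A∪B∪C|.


|A∪B∪C| = 37+55+31-22-20-17+8 = 72

|A∪B∪C| = 72


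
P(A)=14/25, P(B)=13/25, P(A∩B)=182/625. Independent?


P(A)×P(B) = 182/625
P(A∩B) = 182/625
Equal ✓ → Independent

Yes, independent


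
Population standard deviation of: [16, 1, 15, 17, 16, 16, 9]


Mean = 90/7
  (16-90/7)²=484/49
  (1-90/7)²=6889/49
  (15-90/7)²=225/49
  (17-90/7)²=841/49
  (16-90/7)²=484/49
  (16-90/7)²=484/49
  (9-90/7)²=729/49
Σ(x-μ)² = 1448/7
σ² = (1448/7)/7 = 1448/49

σ = √(1448/49) ≈ 5.4361


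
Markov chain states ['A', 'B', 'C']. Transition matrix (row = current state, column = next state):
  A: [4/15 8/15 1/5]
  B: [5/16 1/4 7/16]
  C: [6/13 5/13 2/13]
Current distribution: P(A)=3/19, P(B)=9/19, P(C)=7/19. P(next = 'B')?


P(next=B) = Σᵢ P(now=i)×P(i→B)
= 3/19×8/15 + 9/19×1/4 + 7/19×5/13
= 8/95 + 9/76 + 35/247 = 1701/4940

P = 1701/4940 ≈ 0.3443


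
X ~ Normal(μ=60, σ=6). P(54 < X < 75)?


z₁=(54-60)/6=-1.0, z₂=(75-60)/6=2.5
P = Φ(2.5) - Φ(-1.0) = 0.993790 - 0.158655 = 0.835135 ≈ 0.8351

P(54 < X < 75) ≈ 0.8351


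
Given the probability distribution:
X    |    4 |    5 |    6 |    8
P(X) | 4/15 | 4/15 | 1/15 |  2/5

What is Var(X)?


E[X] = 6
E[X²] = 584/15
Var(X) = E[X²] - (E[X])² = 584/15 - 36 = 44/15

Var(X) = 44/15 ≈ 2.9333


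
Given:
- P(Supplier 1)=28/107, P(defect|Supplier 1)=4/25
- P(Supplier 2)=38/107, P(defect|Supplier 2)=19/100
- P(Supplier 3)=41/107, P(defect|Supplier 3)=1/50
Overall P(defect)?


P(B) = Σ P(B|Aᵢ)×P(Aᵢ)
  4/25×28/107 = 112/2675
  19/100×38/107 = 361/5350
  1/50×41/107 = 41/5350
Sum = 313/2675

P(defect) = 313/2675 ≈ 11.70%


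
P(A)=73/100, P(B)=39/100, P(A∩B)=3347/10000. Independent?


P(A)×P(B) = 2847/10000
P(A∩B) = 3347/10000
Not equal → NOT independent

No, not independent


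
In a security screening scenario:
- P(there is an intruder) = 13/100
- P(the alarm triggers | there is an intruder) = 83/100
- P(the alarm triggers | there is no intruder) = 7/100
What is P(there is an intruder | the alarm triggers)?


Using Bayes' theorem:
P(A|B) = P(B|A)·P(A) / P(B)

P(the alarm triggers) = 83/100 × 13/100 + 7/100 × 87/100
= 1079/10000 + 609/10000 = 211/1250

P(there is an intruder|the alarm triggers) = (1079/10000) / (211/1250) = 1079/1688

P(there is an intruder|the alarm triggers) = 1079/1688 ≈ 63.92%


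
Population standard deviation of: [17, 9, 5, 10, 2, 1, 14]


Mean = 58/7
  (17-58/7)²=3721/49
  (9-58/7)²=25/49
  (5-58/7)²=529/49
  (10-58/7)²=144/49
  (2-58/7)²=1936/49
  (1-58/7)²=2601/49
  (14-58/7)²=1600/49
Σ(x-μ)² = 1508/7
σ² = (1508/7)/7 = 1508/49

σ = √(1508/49) ≈ 5.5476


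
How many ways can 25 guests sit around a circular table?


Circular arrangements of 25 distinct objects: fix one position to break rotational symmetry.
(n-1)! = 24! = 620448401733239439360000

620448401733239439360000


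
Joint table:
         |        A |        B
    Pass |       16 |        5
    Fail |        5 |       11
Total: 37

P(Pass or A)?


P(Pass∨A) = P(Pass) + P(A) - P(Pass∧A)
= (21 + 21 - 16)/37 = 26/37

P = 26/37 ≈ 70.27%


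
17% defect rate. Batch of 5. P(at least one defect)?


P(all good) = (83/100)^5 = 3939040643/10000000000
P(≥1 defect) = 6060959357/10000000000

P = 6060959357/10000000000 ≈ 60.61%


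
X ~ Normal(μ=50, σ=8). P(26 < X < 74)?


z₁=(26-50)/8=-3.0, z₂=(74-50)/8=3.0
P = Φ(3.0) - Φ(-3.0) = 0.998650 - 0.001350 = 0.997300 ≈ 0.9973

P(26 < X < 74) ≈ 0.9973


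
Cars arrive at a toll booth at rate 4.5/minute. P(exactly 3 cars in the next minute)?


Poisson(λ=4.5): P(X=3) = e^(-λ)×λ^k/k!
= e^(-4.5) × 4.5^3 / 3!
≈ 0.01110899654 × 91.125 / 6 ≈ 0.168718

P(X=3) ≈ 0.168718 ≈ 16.87%


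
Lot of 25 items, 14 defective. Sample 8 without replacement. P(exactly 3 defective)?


Hypergeometric: C(14,3)×C(11,5)/C(25,8)
= 364×462/1081575 = 5096/32775

P(X=3) = 5096/32775 ≈ 15.55%


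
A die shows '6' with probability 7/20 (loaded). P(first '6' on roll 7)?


Geometric: P(X=7) = (1-p)^(k-1)×p = (13/20)^6×7/20 = 33787663/1280000000

P(X=7) = 33787663/1280000000 ≈ 2.64%


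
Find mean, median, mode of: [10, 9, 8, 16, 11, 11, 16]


Sorted: [8, 9, 10, 11, 11, 16, 16]
Mean = 81/7
Median = 11
Freq: {10: 1, 9: 1, 8: 1, 16: 2, 11: 2}
Mode: [11, 16]

Mean=81/7, Median=11, Mode=[11, 16]


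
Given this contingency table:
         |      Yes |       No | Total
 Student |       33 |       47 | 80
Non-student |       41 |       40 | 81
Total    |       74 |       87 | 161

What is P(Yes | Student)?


P(Yes | Student) = 33/(33+47) = 33/80

P(Yes|Student) = 33/80 ≈ 41.25%


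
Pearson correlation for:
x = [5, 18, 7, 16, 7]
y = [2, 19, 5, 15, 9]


n=5, Σx=53, Σy=50, Σxy=690, Σx²=703, Σy²=696
r = (5×690 - 53×50)/√((5×703 - 53²)(5×696 - 50²))
= 800/√(706×980) = 800/√691880 ≈ 800/831.7932 ≈ 0.9618

r ≈ 0.9618


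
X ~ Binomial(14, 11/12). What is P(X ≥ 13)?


P(X ≥ 13) = Σ P(X=i) for i=13..14
P(X=13) = 241658985007517/641959232274432
P(X=14) = 379749833583241/1283918464548864
Sum = 863067803598275/1283918464548864

P(X ≥ 13) = 863067803598275/1283918464548864 ≈ 67.22%


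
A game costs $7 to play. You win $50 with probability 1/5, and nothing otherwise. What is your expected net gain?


E[gain] = (50-7)×1/5 + (-7)×4/5
= 43/5 - 28/5 = 3

Expected net gain = $3 ≈ $3.00


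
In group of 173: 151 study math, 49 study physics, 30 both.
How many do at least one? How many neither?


|A∪B| = 151+49-30 = 170
Neither = 173-170 = 3

At least one: 170; Neither: 3


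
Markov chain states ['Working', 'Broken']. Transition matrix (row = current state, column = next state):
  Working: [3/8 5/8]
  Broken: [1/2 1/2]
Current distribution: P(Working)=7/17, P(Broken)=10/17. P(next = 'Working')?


P(next=Working) = Σᵢ P(now=i)×P(i→Working)
= 7/17×3/8 + 10/17×1/2
= 21/136 + 5/17 = 61/136

P = 61/136 ≈ 0.4485


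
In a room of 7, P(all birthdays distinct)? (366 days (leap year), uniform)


P(all different) = Π(366-i)/366 for i=0..6
= (366/366)×(365/366)×...×(360/366)
= 0.943914

P ≈ 0.9439 ≈ 94.39%


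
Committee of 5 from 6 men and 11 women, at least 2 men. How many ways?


Count by #men:
  2M,3W: C(6,2)×C(11,3)=2475
  3M,2W: C(6,3)×C(11,2)=1100
  4M,1W: C(6,4)×C(11,1)=165
  5M,0W: C(6,5)×C(11,0)=6
Total = 3746

3746


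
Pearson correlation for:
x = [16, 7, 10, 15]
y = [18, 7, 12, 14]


n=4, Σx=48, Σy=51, Σxy=667, Σx²=630, Σy²=713
r = (4×667 - 48×51)/√((4×630 - 48²)(4×713 - 51²))
= 220/√(216×251) = 220/√54216 ≈ 220/232.8433 ≈ 0.9448

r ≈ 0.9448


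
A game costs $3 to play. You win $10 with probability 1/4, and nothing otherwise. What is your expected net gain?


E[gain] = (10-3)×1/4 + (-3)×3/4
= 7/4 - 9/4 = -1/2

Expected net gain = $-1/2 ≈ $-0.50


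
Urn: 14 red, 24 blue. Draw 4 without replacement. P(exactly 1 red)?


Hypergeometric: C(14,1)×C(24,3)/C(38,4)
= 14×2024/73815 = 4048/10545

P(X=1) = 4048/10545 ≈ 38.39%


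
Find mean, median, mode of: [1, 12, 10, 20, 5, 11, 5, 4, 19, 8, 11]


Sorted: [1, 4, 5, 5, 8, 10, 11, 11, 12, 19, 20]
Mean = 106/11
Median = 10
Freq: {1: 1, 12: 1, 10: 1, 20: 1, 5: 2, 11: 2, 4: 1, 19: 1, 8: 1}
Mode: [5, 11]

Mean=106/11, Median=10, Mode=[5, 11]


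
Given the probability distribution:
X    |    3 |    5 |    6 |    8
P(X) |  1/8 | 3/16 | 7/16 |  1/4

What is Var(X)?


E[X] = 95/16
E[X²] = 601/16
Var(X) = E[X²] - (E[X])² = 601/16 - 9025/256 = 591/256

Var(X) = 591/256 ≈ 2.3086


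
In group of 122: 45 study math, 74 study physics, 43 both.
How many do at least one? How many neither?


|A∪B| = 45+74-43 = 76
Neither = 122-76 = 46

At least one: 76; Neither: 46


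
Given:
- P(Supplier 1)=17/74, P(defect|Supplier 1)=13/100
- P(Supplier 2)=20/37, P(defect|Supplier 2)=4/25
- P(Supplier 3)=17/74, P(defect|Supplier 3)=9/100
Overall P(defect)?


P(B) = Σ P(B|Aᵢ)×P(Aᵢ)
  13/100×17/74 = 221/7400
  4/25×20/37 = 16/185
  9/100×17/74 = 153/7400
Sum = 507/3700

P(defect) = 507/3700 ≈ 13.70%


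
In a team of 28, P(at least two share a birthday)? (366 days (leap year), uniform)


P(all different) = Π(366-i)/366 for i=0..27
= 0.346570
P(match) = 1 - 0.346570 = 0.653430

P ≈ 0.6534 ≈ 65.34%


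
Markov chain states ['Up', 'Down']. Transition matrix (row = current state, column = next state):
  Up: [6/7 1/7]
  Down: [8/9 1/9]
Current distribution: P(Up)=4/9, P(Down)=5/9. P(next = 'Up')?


P(next=Up) = Σᵢ P(now=i)×P(i→Up)
= 4/9×6/7 + 5/9×8/9
= 8/21 + 40/81 = 496/567

P = 496/567 ≈ 0.8748


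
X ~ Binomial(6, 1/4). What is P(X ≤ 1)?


P(X ≤ 1) = Σ P(X=i) for i=0..1
P(X=0) = 729/4096
P(X=1) = 729/2048
Sum = 2187/4096

P(X ≤ 1) = 2187/4096 ≈ 53.39%


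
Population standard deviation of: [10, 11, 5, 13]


Mean = 39/4
  (10-39/4)²=1/16
  (11-39/4)²=25/16
  (5-39/4)²=361/16
  (13-39/4)²=169/16
Σ(x-μ)² = 139/4
σ² = (139/4)/4 = 139/16

σ = √(139/16) ≈ 2.9475


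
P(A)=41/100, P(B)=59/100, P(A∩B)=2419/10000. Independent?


P(A)×P(B) = 2419/10000
P(A∩B) = 2419/10000
Equal ✓ → Independent

Yes, independent


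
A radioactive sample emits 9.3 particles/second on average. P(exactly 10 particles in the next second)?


Poisson(λ=9.3): P(X=10) = e^(-λ)×λ^k/k!
= e^(-9.3) × 9.3^10 / 10!
≈ 9.142423148e-05 × 4839823071.79 / 3628800 ≈ 0.121935

P(X=10) ≈ 0.121935 ≈ 12.19%


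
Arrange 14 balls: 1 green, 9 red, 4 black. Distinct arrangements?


14!/(1!×9!×4!) = 10010

10010


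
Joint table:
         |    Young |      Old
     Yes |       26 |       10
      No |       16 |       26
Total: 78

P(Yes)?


P(Yes) = (26+10)/78 = 36/78 = 6/13

P(Yes) = 6/13 ≈ 46.15%


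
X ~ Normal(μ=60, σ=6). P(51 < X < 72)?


z₁=(51-60)/6=-1.5, z₂=(72-60)/6=2.0
P = Φ(2.0) - Φ(-1.5) = 0.977250 - 0.066807 = 0.910443 ≈ 0.9104

P(51 < X < 72) ≈ 0.9104


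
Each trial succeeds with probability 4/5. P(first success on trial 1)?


Geometric: P(X=1) = (1-p)^(k-1)×p = (1/5)^0×4/5 = 4/5

P(X=1) = 4/5 ≈ 80.00%


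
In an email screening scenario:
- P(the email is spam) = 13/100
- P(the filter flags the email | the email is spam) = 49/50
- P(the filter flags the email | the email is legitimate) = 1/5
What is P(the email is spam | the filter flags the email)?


Using Bayes' theorem:
P(A|B) = P(B|A)·P(A) / P(B)

P(the filter flags the email) = 49/50 × 13/100 + 1/5 × 87/100
= 637/5000 + 87/500 = 1507/5000

P(the email is spam|the filter flags the email) = (637/5000) / (1507/5000) = 637/1507

P(the email is spam|the filter flags the email) = 637/1507 ≈ 42.27%


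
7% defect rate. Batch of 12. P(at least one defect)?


P(all good) = (93/100)^12 = 418596297479370673535601/1000000000000000000000000
P(≥1 defect) = 581403702520629326464399/1000000000000000000000000

P = 581403702520629326464399/1000000000000000000000000 ≈ 58.14%


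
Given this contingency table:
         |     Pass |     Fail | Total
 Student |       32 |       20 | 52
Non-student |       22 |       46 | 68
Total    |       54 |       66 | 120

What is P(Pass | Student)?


P(Pass | Student) = 32/(32+20) = 32/52 = 8/13

P(Pass|Student) = 8/13 ≈ 61.54%


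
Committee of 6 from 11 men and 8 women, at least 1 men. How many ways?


Count by #men:
  1M,5W: C(11,1)×C(8,5)=616
  2M,4W: C(11,2)×C(8,4)=3850
  3M,3W: C(11,3)×C(8,3)=9240
  4M,2W: C(11,4)×C(8,2)=9240
  5M,1W: C(11,5)×C(8,1)=3696
  6M,0W: C(11,6)×C(8,0)=462
Total = 27104

27104


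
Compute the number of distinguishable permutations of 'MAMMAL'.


Letters: 6, freq: {'M': 3, 'A': 2, 'L': 1}
6!/(3!×2!×1!) = 720/12 = 60

60


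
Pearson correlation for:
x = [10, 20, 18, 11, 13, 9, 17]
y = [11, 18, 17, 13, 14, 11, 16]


n=7, Σx=98, Σy=100, Σxy=1472, Σx²=1484, Σy²=1476
r = (7×1472 - 98×100)/√((7×1484 - 98²)(7×1476 - 100²))
= 504/√(784×332) = 504/√260288 ≈ 504/510.1843 ≈ 0.9879

r ≈ 0.9879


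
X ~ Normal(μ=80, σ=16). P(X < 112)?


z = (112-80)/16 = 2.0
P(Z < 2.0) = 0.9772

P(X < 112) ≈ 0.9772


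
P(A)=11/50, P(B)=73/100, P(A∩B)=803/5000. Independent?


P(A)×P(B) = 803/5000
P(A∩B) = 803/5000
Equal ✓ → Independent

Yes, independent


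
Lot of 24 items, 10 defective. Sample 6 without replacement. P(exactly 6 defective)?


Hypergeometric: C(10,6)×C(14,0)/C(24,6)
= 210×1/134596 = 15/9614

P(X=6) = 15/9614 ≈ 0.16%


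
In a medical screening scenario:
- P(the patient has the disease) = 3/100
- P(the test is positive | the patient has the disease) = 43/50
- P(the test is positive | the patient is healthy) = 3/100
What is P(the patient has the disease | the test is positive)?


Using Bayes' theorem:
P(A|B) = P(B|A)·P(A) / P(B)

P(the test is positive) = 43/50 × 3/100 + 3/100 × 97/100
= 129/5000 + 291/10000 = 549/10000

P(the patient has the disease|the test is positive) = (129/5000) / (549/10000) = 86/183

P(the patient has the disease|the test is positive) = 86/183 ≈ 46.99%


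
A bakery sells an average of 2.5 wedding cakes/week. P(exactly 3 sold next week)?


Poisson(λ=2.5): P(X=3) = e^(-λ)×λ^k/k!
= e^(-2.5) × 2.5^3 / 3!
≈ 0.08208499862 × 15.625 / 6 ≈ 0.213763

P(X=3) ≈ 0.213763 ≈ 21.38%


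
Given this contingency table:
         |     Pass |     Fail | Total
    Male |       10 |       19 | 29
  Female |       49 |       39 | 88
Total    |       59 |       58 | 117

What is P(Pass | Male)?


P(Pass | Male) = 10/(10+19) = 10/29

P(Pass|Male) = 10/29 ≈ 34.48%


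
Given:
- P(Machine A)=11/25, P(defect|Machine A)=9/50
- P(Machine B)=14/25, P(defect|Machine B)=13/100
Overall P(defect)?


P(B) = Σ P(B|Aᵢ)×P(Aᵢ)
  9/50×11/25 = 99/1250
  13/100×14/25 = 91/1250
Sum = 19/125

P(defect) = 19/125 ≈ 15.20%


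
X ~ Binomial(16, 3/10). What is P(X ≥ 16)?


P(X ≥ 16) = Σ P(X=i) for i=16..16
P(X=16) = 43046721/10000000000000000
Sum = 43046721/10000000000000000

P(X ≥ 16) = 43046721/10000000000000000 ≈ 0.00%


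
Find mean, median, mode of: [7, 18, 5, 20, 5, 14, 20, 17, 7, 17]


Sorted: [5, 5, 7, 7, 14, 17, 17, 18, 20, 20]
Mean = 130/10 = 13
Median = 31/2
Freq: {7: 2, 18: 1, 5: 2, 20: 2, 14: 1, 17: 2}
Mode: [5, 7, 17, 20]

Mean=13, Median=31/2, Mode=[5, 7, 17, 20]


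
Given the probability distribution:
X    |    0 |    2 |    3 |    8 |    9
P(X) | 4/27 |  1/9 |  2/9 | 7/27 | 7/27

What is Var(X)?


E[X] = 143/27
E[X²] = 1081/27
Var(X) = E[X²] - (E[X])² = 1081/27 - 20449/729 = 8738/729

Var(X) = 8738/729 ≈ 11.9863


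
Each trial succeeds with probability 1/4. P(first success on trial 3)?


Geometric: P(X=3) = (1-p)^(k-1)×p = (3/4)^2×1/4 = 9/64

P(X=3) = 9/64 ≈ 14.06%


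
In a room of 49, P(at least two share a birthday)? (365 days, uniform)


P(all different) = Π(365-i)/365 for i=0..48
= 0.034220
P(match) = 1 - 0.034220 = 0.965780

P ≈ 0.9658 ≈ 96.58%


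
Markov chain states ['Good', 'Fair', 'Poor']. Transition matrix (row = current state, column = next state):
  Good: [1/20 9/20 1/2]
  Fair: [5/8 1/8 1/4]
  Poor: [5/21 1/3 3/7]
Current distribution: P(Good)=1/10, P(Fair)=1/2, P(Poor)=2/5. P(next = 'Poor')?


P(next=Poor) = Σᵢ P(now=i)×P(i→Poor)
= 1/10×1/2 + 1/2×1/4 + 2/5×3/7
= 1/20 + 1/8 + 6/35 = 97/280

P = 97/280 ≈ 0.3464


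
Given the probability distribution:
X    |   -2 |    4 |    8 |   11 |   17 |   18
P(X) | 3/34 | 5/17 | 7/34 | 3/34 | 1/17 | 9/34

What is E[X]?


E[X] = Σ x·P(X=x)
= (-2)×(3/34) + (4)×(5/17) + (8)×(7/34) + (11)×(3/34) + (17)×(1/17) + (18)×(9/34)
= 319/34

E[X] = 319/34


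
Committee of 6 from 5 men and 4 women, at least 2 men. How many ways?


Count by #men:
  2M,4W: C(5,2)×C(4,4)=10
  3M,3W: C(5,3)×C(4,3)=40
  4M,2W: C(5,4)×C(4,2)=30
  5M,1W: C(5,5)×C(4,1)=4
Total = 84

84


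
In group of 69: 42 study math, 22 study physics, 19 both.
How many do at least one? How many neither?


|A∪B| = 42+22-19 = 45
Neither = 69-45 = 24

At least one: 45; Neither: 24


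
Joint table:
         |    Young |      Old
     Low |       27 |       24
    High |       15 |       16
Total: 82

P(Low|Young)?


P(Low|Young) = 27/(27+15) = 27/42 = 9/14

P = 9/14 ≈ 64.29%


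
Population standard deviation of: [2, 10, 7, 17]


Mean = 36/4 = 9
  (2-9)²=49
  (10-9)²=1
  (7-9)²=4
  (17-9)²=64
Σ(x-μ)² = 118
σ² = 118/4 = 59/2

σ = √(59/2) ≈ 5.4314


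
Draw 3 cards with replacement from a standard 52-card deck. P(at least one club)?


P(not a club) = 39/52 = 3/4
P(none in 3 draws) = (3/4)^3 = 27/64
P(≥1 club) = 1 - 27/64 = 37/64

P = 37/64 ≈ 57.81%


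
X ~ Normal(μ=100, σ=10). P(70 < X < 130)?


z₁=(70-100)/10=-3.0, z₂=(130-100)/10=3.0
P = Φ(3.0) - Φ(-3.0) = 0.998650 - 0.001350 = 0.997300 ≈ 0.9973

P(70 < X < 130) ≈ 0.9973


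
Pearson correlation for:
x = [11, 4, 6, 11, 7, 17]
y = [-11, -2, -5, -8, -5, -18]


n=6, Σx=56, Σy=-49, Σxy=-588, Σx²=632, Σy²=563
r = (6×(-588) - 56×(-49))/√((6×632 - 56²)(6×563 - (-49)²))
= -784/√(656×977) = -784/√640912 ≈ -784/800.5698 ≈ -0.9793

r ≈ -0.9793


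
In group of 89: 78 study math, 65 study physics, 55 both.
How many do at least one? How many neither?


|A∪B| = 78+65-55 = 88
Neither = 89-88 = 1

At least one: 88; Neither: 1


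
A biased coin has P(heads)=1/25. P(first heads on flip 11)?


Geometric: P(X=11) = (1-p)^(k-1)×p = (24/25)^10×1/25 = 63403380965376/2384185791015625

P(X=11) = 63403380965376/2384185791015625 ≈ 2.66%
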